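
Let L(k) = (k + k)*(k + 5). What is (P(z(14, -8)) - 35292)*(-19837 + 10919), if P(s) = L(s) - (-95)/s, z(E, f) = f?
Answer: 1257647573/4 ≈ 3.1441e+8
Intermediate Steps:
L(k) = 2*k*(5 + k) (L(k) = (2*k)*(5 + k) = 2*k*(5 + k))
P(s) = 95/s + 2*s*(5 + s) (P(s) = 2*s*(5 + s) - (-95)/s = 2*s*(5 + s) + 95/s = 95/s + 2*s*(5 + s))
(P(z(14, -8)) - 35292)*(-19837 + 10919) = ((95 + 2*(-8)²*(5 - 8))/(-8) - 35292)*(-19837 + 10919) = (-(95 + 2*64*(-3))/8 - 35292)*(-8918) = (-(95 - 384)/8 - 35292)*(-8918) = (-⅛*(-289) - 35292)*(-8918) = (289/8 - 35292)*(-8918) = -282047/8*(-8918) = 1257647573/4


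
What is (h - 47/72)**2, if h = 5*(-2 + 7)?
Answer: 3073009/5184 ≈ 592.79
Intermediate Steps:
h = 25 (h = 5*5 = 25)
(h - 47/72)**2 = (25 - 47/72)**2 = (1753/72)**2 = 3073009/5184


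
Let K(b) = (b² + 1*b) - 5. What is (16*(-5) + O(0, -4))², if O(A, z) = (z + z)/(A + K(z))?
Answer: 322624/49 ≈ 6584.2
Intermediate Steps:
K(b) = -5 + b + b² (K(b) = (b² + b) - 5 = (b + b²) - 5 = -5 + b + b²)
O(A, z) = 2*z/(-5 + A + z + z²) (O(A, z) = (z + z)/(A + (-5 + z + z²)) = (2*z)/(-5 + A + z + z²) = 2*z/(-5 + A + z + z²))
(16*(-5) + O(0, -4))² = (16*(-5) + 2*(-4)/(-5 + 0 - 4 + (-4)²))² = (-80 + 2*(-4)/(-5 + 0 - 4 + 16))² = (-80 + 2*(-4)/7)² = (-80 + 2*(-4)*(⅐))² = (-80 - 8/7)² = (-568/7)² = 322624/49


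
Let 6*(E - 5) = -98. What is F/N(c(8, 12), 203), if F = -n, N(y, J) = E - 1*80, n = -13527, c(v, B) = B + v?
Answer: -40581/274 ≈ -148.11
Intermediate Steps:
E = -34/3 (E = 5 + (1/6)*(-98) = 5 - 49/3 = -34/3 ≈ -11.333)
N(y, J) = -274/3 (N(y, J) = -34/3 - 1*80 = -34/3 - 80 = -274/3)
F = 13527 (F = -1*(-13527) = 13527)
F/N(c(8, 12), 203) = 13527/(-274/3) = 13527*(-3/274) = -40581/274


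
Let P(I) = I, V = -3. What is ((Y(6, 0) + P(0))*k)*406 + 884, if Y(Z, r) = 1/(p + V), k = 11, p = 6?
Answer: 7118/3 ≈ 2372.7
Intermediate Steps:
Y(Z, r) = ⅓ (Y(Z, r) = 1/(6 - 3) = 1/3 = ⅓)
((Y(6, 0) + P(0))*k)*406 + 884 = ((⅓ + 0)*11)*406 + 884 = ((⅓)*11)*406 + 884 = (11/3)*406 + 884 = 4466/3 + 884 = 7118/3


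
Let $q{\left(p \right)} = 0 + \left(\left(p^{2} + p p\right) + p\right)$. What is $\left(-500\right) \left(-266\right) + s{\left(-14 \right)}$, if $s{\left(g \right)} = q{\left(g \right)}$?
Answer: $133378$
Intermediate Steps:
$q{\left(p \right)} = p + 2 p^{2}$ ($q{\left(p \right)} = 0 + \left(\left(p^{2} + p^{2}\right) + p\right) = 0 + \left(2 p^{2} + p\right) = 0 + \left(p + 2 p^{2}\right) = p + 2 p^{2}$)
$s{\left(g \right)} = g \left(1 + 2 g\right)$
$\left(-500\right) \left(-266\right) + s{\left(-14 \right)} = \left(-500\right) \left(-266\right) - 14 \left(1 + 2 \left(-14\right)\right) = 133000 - 14 \left(1 - 28\right) = 133000 - -378 = 133000 + 378 = 133378$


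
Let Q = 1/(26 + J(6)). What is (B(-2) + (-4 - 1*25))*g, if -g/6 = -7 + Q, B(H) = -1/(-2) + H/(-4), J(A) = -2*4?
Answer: -3500/3 ≈ -1166.7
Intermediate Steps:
J(A) = -8
Q = 1/18 (Q = 1/(26 - 8) = 1/18 ≈ 0.055556)
B(H) = ½ - H/4 (B(H) = -1*(-½) + H*(-¼) = ½ - H/4)
g = 125/3 (g = -6*(-7 + 1/18) = -6*(-125/18) = 125/3 ≈ 41.667)
(B(-2) + (-4 - 1*25))*g = ((½ - ¼*(-2)) + (-4 - 1*25))*(125/3) = ((½ + ½) + (-4 - 25))*(125/3) = (1 - 29)*(125/3) = -28*125/3 = -3500/3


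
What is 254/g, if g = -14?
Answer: -127/7 ≈ -18.143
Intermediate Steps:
254/g = 254/(-14) = 254*(-1/14) = -127/7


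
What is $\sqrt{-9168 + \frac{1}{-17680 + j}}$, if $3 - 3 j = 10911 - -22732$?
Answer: $\frac{3 i \sqrt{1913418245090}}{43340} \approx 95.75 i$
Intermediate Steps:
$j = - \frac{33640}{3}$ ($j = 1 - \frac{10911 - -22732}{3} = 1 - \frac{10911 + 22732}{3} = 1 - \frac{33643}{3} = - \frac{33640}{3} \approx -11213.0$)
$\sqrt{-9168 + \frac{1}{-17680 + j}} = \sqrt{-9168 + \frac{1}{-17680 - \frac{33640}{3}}} = \sqrt{-9168 + \frac{1}{- \frac{86680}{3}}} = \sqrt{-9168 - \frac{3}{86680}} = \sqrt{- \frac{794682243}{86680}} = \frac{3 i \sqrt{1913418245090}}{43340}$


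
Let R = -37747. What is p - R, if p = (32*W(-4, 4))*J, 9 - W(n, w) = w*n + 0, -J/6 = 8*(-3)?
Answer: 152947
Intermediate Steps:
J = 144 (J = -48*(-3) = -6*(-24) = 144)
W(n, w) = 9 - n*w (W(n, w) = 9 - (w*n + 0) = 9 - (n*w + 0) = 9 - n*w)
p = 115200 (p = (32*(9 - 1*(-4)*4))*144 = (32*(9 + 16))*144 = (32*25)*144 = 800*144 = 115200)
p - R = 115200 - 1*(-37747) = 115200 + 37747 = 152947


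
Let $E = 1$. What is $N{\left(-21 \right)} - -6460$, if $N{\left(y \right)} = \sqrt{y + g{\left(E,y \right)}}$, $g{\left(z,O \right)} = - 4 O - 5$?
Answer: $6460 + \sqrt{58} \approx 6467.6$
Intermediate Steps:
$g{\left(z,O \right)} = -5 - 4 O$
$N{\left(y \right)} = \sqrt{-5 - 3 y}$ ($N{\left(y \right)} = \sqrt{y - \left(5 + 4 y\right)} = \sqrt{-5 - 3 y}$)
$N{\left(-21 \right)} - -6460 = \sqrt{-5 - -63} - -6460 = \sqrt{-5 + 63} + 6460 = \sqrt{58} + 6460 = 6460 + \sqrt{58}$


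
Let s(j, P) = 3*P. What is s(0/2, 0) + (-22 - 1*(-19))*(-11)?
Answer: 33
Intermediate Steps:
s(0/2, 0) + (-22 - 1*(-19))*(-11) = 3*0 + (-22 - 1*(-19))*(-11) = 0 + (-22 + 19)*(-11) = 0 - 3*(-11) = 0 + 33 = 33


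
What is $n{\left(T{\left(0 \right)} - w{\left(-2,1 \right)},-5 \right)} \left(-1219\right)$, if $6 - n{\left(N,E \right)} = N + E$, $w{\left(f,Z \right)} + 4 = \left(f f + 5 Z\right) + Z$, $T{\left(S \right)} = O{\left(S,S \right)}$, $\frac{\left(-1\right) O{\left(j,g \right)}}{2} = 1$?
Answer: $-23161$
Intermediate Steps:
$O{\left(j,g \right)} = -2$ ($O{\left(j,g \right)} = \left(-2\right) 1 = -2$)
$T{\left(S \right)} = -2$
$w{\left(f,Z \right)} = -4 + f^{2} + 6 Z$ ($w{\left(f,Z \right)} = -4 + \left(\left(f f + 5 Z\right) + Z\right) = -4 + \left(\left(f^{2} + 5 Z\right) + Z\right) = -4 + \left(f^{2} + 6 Z\right) = -4 + f^{2} + 6 Z$)
$n{\left(N,E \right)} = 6 - E - N$ ($n{\left(N,E \right)} = 6 - \left(N + E\right) = 6 - \left(E + N\right) = 6 - E - N$)
$n{\left(T{\left(0 \right)} - w{\left(-2,1 \right)},-5 \right)} \left(-1219\right) = \left(6 - -5 - \left(-2 - \left(-4 + \left(-2\right)^{2} + 6 \cdot 1\right)\right)\right) \left(-1219\right) = \left(6 + 5 - \left(-2 - \left(-4 + 4 + 6\right)\right)\right) \left(-1219\right) = \left(6 + 5 - \left(-2 - 6\right)\right) \left(-1219\right) = \left(6 + 5 - -8\right) \left(-1219\right) = \left(6 + 5 + 8\right) \left(-1219\right) = 19 \left(-1219\right) = -23161$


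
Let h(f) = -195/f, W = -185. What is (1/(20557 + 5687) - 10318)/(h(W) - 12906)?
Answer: 10019066867/12531063852 ≈ 0.79954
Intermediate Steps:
(1/(20557 + 5687) - 10318)/(h(W) - 12906) = (1/(20557 + 5687) - 10318)/(-195/(-185) - 12906) = (1/26244 - 10318)/(-195*(-1/185) - 12906) = (1/26244 - 10318)/(39/37 - 12906) = -270785591/(26244*(-477483/37)) = -270785591/26244*(-37/477483) = 10019066867/12531063852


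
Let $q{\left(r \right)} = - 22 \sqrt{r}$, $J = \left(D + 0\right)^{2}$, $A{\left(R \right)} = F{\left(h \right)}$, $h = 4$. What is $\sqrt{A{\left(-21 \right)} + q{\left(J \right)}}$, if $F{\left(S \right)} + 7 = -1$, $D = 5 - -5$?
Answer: $2 i \sqrt{57} \approx 15.1 i$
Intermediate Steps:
$D = 10$ ($D = 5 + 5 = 10$)
$F{\left(S \right)} = -8$ ($F{\left(S \right)} = -7 - 1 = -8$)
$A{\left(R \right)} = -8$
$J = 100$ ($J = \left(10 + 0\right)^{2} = 10^{2} = 100$)
$\sqrt{A{\left(-21 \right)} + q{\left(J \right)}} = \sqrt{-8 - 22 \sqrt{100}} = \sqrt{-8 - 220} = \sqrt{-228} = 2 i \sqrt{57}$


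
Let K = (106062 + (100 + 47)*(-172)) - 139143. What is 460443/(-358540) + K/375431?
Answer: -27684394719/19229575820 ≈ -1.4397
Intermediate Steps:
K = -58365 (K = (106062 + 147*(-172)) - 139143 = (106062 - 25284) - 139143 = 80778 - 139143 = -58365)
460443/(-358540) + K/375431 = 460443/(-358540) - 58365/375431 = 460443*(-1/358540) - 58365*1/375431 = -460443/358540 - 58365/375431 = -27684394719/19229575820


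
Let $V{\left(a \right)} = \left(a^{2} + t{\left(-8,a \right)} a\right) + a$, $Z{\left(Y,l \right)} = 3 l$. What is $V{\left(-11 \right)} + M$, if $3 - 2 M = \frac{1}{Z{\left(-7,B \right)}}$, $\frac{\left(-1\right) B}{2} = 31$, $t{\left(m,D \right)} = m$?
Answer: $\frac{74215}{372} \approx 199.5$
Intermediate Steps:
$B = -62$ ($B = \left(-2\right) 31 = -62$)
$V{\left(a \right)} = a^{2} - 7 a$ ($V{\left(a \right)} = \left(a^{2} - 8 a\right) + a = a^{2} - 7 a$)
$M = \frac{559}{372}$ ($M = \frac{3}{2} - \frac{1}{2 \cdot 3 \left(-62\right)} = \frac{3}{2} - \frac{1}{2 \left(-186\right)} = \frac{3}{2} - - \frac{1}{372} = \frac{3}{2} + \frac{1}{372} = \frac{559}{372} \approx 1.5027$)
$V{\left(-11 \right)} + M = - 11 \left(-7 - 11\right) + \frac{559}{372} = \left(-11\right) \left(-18\right) + \frac{559}{372} = 198 + \frac{559}{372} = \frac{74215}{372}$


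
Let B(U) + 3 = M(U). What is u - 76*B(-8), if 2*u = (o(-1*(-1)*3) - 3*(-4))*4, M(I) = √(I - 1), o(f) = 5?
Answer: 262 - 228*I ≈ 262.0 - 228.0*I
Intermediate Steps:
M(I) = √(-1 + I)
B(U) = -3 + √(-1 + U)
u = 34 (u = ((5 - 3*(-4))*4)/2 = ((5 + 12)*4)/2 = (17*4)/2 = (½)*68 = 34)
u - 76*B(-8) = 34 - 76*(-3 + √(-1 - 8)) = 34 - 76*(-3 + √(-9)) = 34 - 76*(-3 + 3*I) = 34 + (228 - 228*I) = 262 - 228*I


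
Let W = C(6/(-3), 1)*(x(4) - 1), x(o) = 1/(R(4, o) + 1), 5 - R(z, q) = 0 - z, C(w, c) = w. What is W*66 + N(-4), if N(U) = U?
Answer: 574/5 ≈ 114.80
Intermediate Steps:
R(z, q) = 5 + z (R(z, q) = 5 - (0 - z) = 5 - (-1)*z = 5 + z)
x(o) = ⅒ (x(o) = 1/((5 + 4) + 1) = 1/(9 + 1) = 1/10 = ⅒)
W = 9/5 (W = (6/(-3))*(⅒ - 1) = (6*(-⅓))*(-9/10) = -2*(-9/10) = 9/5 ≈ 1.8000)
W*66 + N(-4) = (9/5)*66 - 4 = 594/5 - 4 = 574/5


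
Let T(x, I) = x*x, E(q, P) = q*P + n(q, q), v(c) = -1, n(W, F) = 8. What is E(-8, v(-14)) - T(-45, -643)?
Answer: -2009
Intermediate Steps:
E(q, P) = 8 + P*q (E(q, P) = q*P + 8 = P*q + 8 = 8 + P*q)
T(x, I) = x²
E(-8, v(-14)) - T(-45, -643) = (8 - 1*(-8)) - 1*(-45)² = (8 + 8) - 1*2025 = 16 - 2025 = -2009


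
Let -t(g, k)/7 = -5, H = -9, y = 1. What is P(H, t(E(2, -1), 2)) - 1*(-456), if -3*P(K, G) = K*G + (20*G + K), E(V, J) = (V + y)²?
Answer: 992/3 ≈ 330.67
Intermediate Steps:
E(V, J) = (1 + V)² (E(V, J) = (V + 1)² = (1 + V)²)
t(g, k) = 35 (t(g, k) = -7*(-5) = 35)
P(K, G) = -20*G/3 - K/3 - G*K/3 (P(K, G) = -(K*G + (20*G + K))/3 = -(G*K + (K + 20*G))/3 = -(K + 20*G + G*K)/3 = -20*G/3 - K/3 - G*K/3)
P(H, t(E(2, -1), 2)) - 1*(-456) = (-20/3*35 - ⅓*(-9) - ⅓*35*(-9)) - 1*(-456) = (-700/3 + 3 + 105) + 456 = -376/3 + 456 = 992/3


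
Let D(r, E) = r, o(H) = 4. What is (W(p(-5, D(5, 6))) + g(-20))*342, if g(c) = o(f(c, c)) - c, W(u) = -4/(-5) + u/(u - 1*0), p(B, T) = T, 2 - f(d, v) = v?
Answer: 44118/5 ≈ 8823.6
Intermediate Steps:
f(d, v) = 2 - v
W(u) = 9/5 (W(u) = -4*(-⅕) + u/(u + 0) = ⅘ + u/u = ⅘ + 1 = 9/5)
g(c) = 4 - c
(W(p(-5, D(5, 6))) + g(-20))*342 = (9/5 + (4 - 1*(-20)))*342 = (9/5 + (4 + 20))*342 = (9/5 + 24)*342 = (129/5)*342 = 44118/5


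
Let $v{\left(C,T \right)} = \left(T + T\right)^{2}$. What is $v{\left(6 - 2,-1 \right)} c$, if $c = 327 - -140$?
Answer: $1868$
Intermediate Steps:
$c = 467$ ($c = 327 + 140 = 467$)
$v{\left(C,T \right)} = 4 T^{2}$ ($v{\left(C,T \right)} = \left(2 T\right)^{2} = 4 T^{2}$)
$v{\left(6 - 2,-1 \right)} c = 4 \left(-1\right)^{2} \cdot 467 = 4 \cdot 1 \cdot 467 = 4 \cdot 467 = 1868$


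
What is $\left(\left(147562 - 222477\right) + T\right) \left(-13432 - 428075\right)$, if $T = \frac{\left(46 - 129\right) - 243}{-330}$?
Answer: $\frac{165375303748}{5} \approx 3.3075 \cdot 10^{10}$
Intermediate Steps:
$T = \frac{163}{165}$ ($T = \left(\left(46 - 129\right) - 243\right) \left(- \frac{1}{330}\right) = \left(-83 - 243\right) \left(- \frac{1}{330}\right) = \left(-326\right) \left(- \frac{1}{330}\right) = \frac{163}{165} \approx 0.98788$)
$\left(\left(147562 - 222477\right) + T\right) \left(-13432 - 428075\right) = \left(\left(147562 - 222477\right) + \frac{163}{165}\right) \left(-13432 - 428075\right) = \left(\left(147562 - 222477\right) + \frac{163}{165}\right) \left(-441507\right) = \left(-74915 + \frac{163}{165}\right) \left(-441507\right) = \left(- \frac{12360812}{165}\right) \left(-441507\right) = \frac{165375303748}{5}$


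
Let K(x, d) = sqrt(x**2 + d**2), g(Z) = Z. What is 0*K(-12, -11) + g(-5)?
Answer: -5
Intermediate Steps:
K(x, d) = sqrt(d**2 + x**2)
0*K(-12, -11) + g(-5) = 0*sqrt((-11)**2 + (-12)**2) - 5 = 0*sqrt(121 + 144) - 5 = 0*sqrt(265) - 5 = 0 - 5 = -5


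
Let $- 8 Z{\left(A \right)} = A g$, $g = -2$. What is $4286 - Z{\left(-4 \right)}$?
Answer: $4287$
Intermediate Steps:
$Z{\left(A \right)} = \frac{A}{4}$ ($Z{\left(A \right)} = - \frac{A \left(-2\right)}{8} = - \frac{\left(-2\right) A}{8} = \frac{A}{4}$)
$4286 - Z{\left(-4 \right)} = 4286 - \frac{1}{4} \left(-4\right) = 4286 - -1 = 4286 + 1 = 4287$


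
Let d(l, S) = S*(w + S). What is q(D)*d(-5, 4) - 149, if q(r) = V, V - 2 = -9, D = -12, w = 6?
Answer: -429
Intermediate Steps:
V = -7 (V = 2 - 9 = -7)
q(r) = -7
d(l, S) = S*(6 + S)
q(D)*d(-5, 4) - 149 = -28*(6 + 4) - 149 = -28*10 - 149 = -7*40 - 149 = -280 - 149 = -429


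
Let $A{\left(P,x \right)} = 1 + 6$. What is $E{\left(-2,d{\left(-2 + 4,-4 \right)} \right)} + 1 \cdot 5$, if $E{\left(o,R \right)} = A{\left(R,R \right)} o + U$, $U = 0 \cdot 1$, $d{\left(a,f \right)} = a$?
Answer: $-9$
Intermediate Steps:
$A{\left(P,x \right)} = 7$
$U = 0$
$E{\left(o,R \right)} = 7 o$ ($E{\left(o,R \right)} = 7 o + 0 = 7 o$)
$E{\left(-2,d{\left(-2 + 4,-4 \right)} \right)} + 1 \cdot 5 = 7 \left(-2\right) + 1 \cdot 5 = -14 + 5 = -9$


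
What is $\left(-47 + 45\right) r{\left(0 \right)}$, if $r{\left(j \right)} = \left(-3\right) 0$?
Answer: $0$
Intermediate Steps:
$r{\left(j \right)} = 0$
$\left(-47 + 45\right) r{\left(0 \right)} = \left(-47 + 45\right) 0 = \left(-2\right) 0 = 0$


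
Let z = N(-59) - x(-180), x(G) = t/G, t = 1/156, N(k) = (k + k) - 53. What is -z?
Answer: 4801679/28080 ≈ 171.00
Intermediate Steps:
N(k) = -53 + 2*k (N(k) = 2*k - 53 = -53 + 2*k)
t = 1/156 ≈ 0.0064103
x(G) = 1/(156*G)
z = -4801679/28080 (z = (-53 + 2*(-59)) - 1/(156*(-180)) = (-53 - 118) - (-1)/(156*180) = -171 - 1*(-1/28080) = -171 + 1/28080 = -4801679/28080 ≈ -171.00)
-z = -1*(-4801679/28080) = 4801679/28080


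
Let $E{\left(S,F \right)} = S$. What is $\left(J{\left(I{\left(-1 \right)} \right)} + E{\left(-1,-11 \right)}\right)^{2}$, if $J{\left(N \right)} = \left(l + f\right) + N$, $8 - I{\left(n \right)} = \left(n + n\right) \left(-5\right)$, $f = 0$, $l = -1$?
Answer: $16$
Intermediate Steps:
$I{\left(n \right)} = 8 + 10 n$ ($I{\left(n \right)} = 8 - \left(n + n\right) \left(-5\right) = 8 - 2 n \left(-5\right) = 8 - - 10 n = 8 + 10 n$)
$J{\left(N \right)} = -1 + N$ ($J{\left(N \right)} = \left(-1 + 0\right) + N = -1 + N$)
$\left(J{\left(I{\left(-1 \right)} \right)} + E{\left(-1,-11 \right)}\right)^{2} = \left(\left(-1 + \left(8 + 10 \left(-1\right)\right)\right) - 1\right)^{2} = \left(\left(-1 + \left(8 - 10\right)\right) - 1\right)^{2} = \left(\left(-1 - 2\right) - 1\right)^{2} = \left(-3 - 1\right)^{2} = \left(-4\right)^{2} = 16$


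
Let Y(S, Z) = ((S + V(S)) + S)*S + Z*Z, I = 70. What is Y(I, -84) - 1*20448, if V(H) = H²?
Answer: 339408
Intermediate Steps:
Y(S, Z) = Z² + S*(S² + 2*S) (Y(S, Z) = ((S + S²) + S)*S + Z*Z = (S² + 2*S)*S + Z² = S*(S² + 2*S) + Z² = Z² + S*(S² + 2*S))
Y(I, -84) - 1*20448 = (70³ + (-84)² + 2*70²) - 1*20448 = (343000 + 7056 + 2*4900) - 20448 = (343000 + 7056 + 9800) - 20448 = 359856 - 20448 = 339408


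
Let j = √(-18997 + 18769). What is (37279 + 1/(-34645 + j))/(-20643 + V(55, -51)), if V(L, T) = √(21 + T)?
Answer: 2*(-645765477 + 37279*I*√57)/((20643 - I*√30)*(34645 - 2*I*√57)) ≈ -1.8059 - 0.00047916*I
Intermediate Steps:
j = 2*I*√57 (j = √(-228) = 2*I*√57 ≈ 15.1*I)
(37279 + 1/(-34645 + j))/(-20643 + V(55, -51)) = (37279 + 1/(-34645 + 2*I*√57))/(-20643 + √(21 - 51)) = (37279 + 1/(-34645 + 2*I*√57))/(-20643 + √(-30)) = (37279 + 1/(-34645 + 2*I*√57))/(-20643 + I*√30)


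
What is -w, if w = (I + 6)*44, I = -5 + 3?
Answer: -176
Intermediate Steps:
I = -2
w = 176 (w = (-2 + 6)*44 = 4*44 = 176)
-w = -1*176 = -176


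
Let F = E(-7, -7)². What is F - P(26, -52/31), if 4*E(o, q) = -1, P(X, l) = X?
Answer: -415/16 ≈ -25.938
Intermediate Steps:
E(o, q) = -¼ (E(o, q) = (¼)*(-1) = -¼)
F = 1/16 (F = (-¼)² = 1/16 ≈ 0.062500)
F - P(26, -52/31) = 1/16 - 1*26 = 1/16 - 26 = -415/16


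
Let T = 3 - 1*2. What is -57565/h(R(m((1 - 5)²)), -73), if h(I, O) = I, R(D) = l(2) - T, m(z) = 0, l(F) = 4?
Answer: -57565/3 ≈ -19188.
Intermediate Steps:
T = 1 (T = 3 - 2 = 1)
R(D) = 3 (R(D) = 4 - 1*1 = 4 - 1 = 3)
-57565/h(R(m((1 - 5)²)), -73) = -57565/3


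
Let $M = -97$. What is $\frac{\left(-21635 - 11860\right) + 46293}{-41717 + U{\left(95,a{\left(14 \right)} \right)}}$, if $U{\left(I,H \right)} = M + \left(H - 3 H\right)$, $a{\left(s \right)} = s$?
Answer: $- \frac{6399}{20921} \approx -0.30586$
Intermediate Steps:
$U{\left(I,H \right)} = -97 - 2 H$ ($U{\left(I,H \right)} = -97 + \left(H - 3 H\right) = -97 - 2 H$)
$\frac{\left(-21635 - 11860\right) + 46293}{-41717 + U{\left(95,a{\left(14 \right)} \right)}} = \frac{\left(-21635 - 11860\right) + 46293}{-41717 - 125} = \frac{-33495 + 46293}{-41717 - 125} = \frac{12798}{-41842} = 12798 \left(- \frac{1}{41842}\right) = - \frac{6399}{20921}$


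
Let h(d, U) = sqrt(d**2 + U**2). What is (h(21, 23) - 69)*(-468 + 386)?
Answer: 5658 - 82*sqrt(970) ≈ 3104.1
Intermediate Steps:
h(d, U) = sqrt(U**2 + d**2)
(h(21, 23) - 69)*(-468 + 386) = (sqrt(23**2 + 21**2) - 69)*(-468 + 386) = (sqrt(529 + 441) - 69)*(-82) = (sqrt(970) - 69)*(-82) = (-69 + sqrt(970))*(-82) = 5658 - 82*sqrt(970)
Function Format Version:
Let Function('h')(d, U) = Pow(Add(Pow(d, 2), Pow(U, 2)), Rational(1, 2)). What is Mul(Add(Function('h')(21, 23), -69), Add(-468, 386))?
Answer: Add(5658, Mul(-82, Pow(970, Rational(1, 2)))) ≈ 3104.1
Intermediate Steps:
Function('h')(d, U) = Pow(Add(Pow(U, 2), Pow(d, 2)), Rational(1, 2))
Mul(Add(Function('h')(21, 23), -69), Add(-468, 386)) = Mul(Add(Pow(Add(Pow(23, 2), Pow(21, 2)), Rational(1, 2)), -69), Add(-468, 386)) = Mul(Add(Pow(Add(529, 441), Rational(1, 2)), -69), -82) = Mul(Add(Pow(970, Rational(1, 2)), -69), -82) = Mul(Add(-69, Pow(970, Rational(1, 2))), -82) = Add(5658, Mul(-82, Pow(970, Rational(1, 2))))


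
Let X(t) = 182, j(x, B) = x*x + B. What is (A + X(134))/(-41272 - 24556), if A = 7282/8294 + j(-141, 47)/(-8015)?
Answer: -545081319/198909505340 ≈ -0.0027403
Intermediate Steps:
j(x, B) = B + x² (j(x, B) = x² + B = B + x²)
A = -4859891/3021655 (A = 7282/8294 + (47 + (-141)²)/(-8015) = 7282*(1/8294) + (47 + 19881)*(-1/8015) = 331/377 + 19928*(-1/8015) = 331/377 - 19928/8015 = -4859891/3021655 ≈ -1.6084)
(A + X(134))/(-41272 - 24556) = (-4859891/3021655 + 182)/(-41272 - 24556) = (545081319/3021655)/(-65828) = (545081319/3021655)*(-1/65828) = -545081319/198909505340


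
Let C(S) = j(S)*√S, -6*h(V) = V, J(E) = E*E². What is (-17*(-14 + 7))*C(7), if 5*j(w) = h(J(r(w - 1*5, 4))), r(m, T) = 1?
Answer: -119*√7/30 ≈ -10.495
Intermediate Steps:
J(E) = E³
h(V) = -V/6
j(w) = -1/30 (j(w) = (-⅙*1³)/5 = (-⅙*1)/5 = (⅕)*(-⅙) = -1/30)
C(S) = -√S/30
(-17*(-14 + 7))*C(7) = (-17*(-14 + 7))*(-√7/30) = (-17*(-7))*(-√7/30) = 119*(-√7/30) = -119*√7/30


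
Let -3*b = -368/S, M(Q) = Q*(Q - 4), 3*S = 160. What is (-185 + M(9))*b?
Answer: -322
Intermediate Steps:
S = 160/3 (S = (⅓)*160 = 160/3 ≈ 53.333)
M(Q) = Q*(-4 + Q)
b = 23/10 (b = -(-368)/(3*160/3) = -(-368)*3/(3*160) = -⅓*(-69/10) = 23/10 ≈ 2.3000)
(-185 + M(9))*b = (-185 + 9*(-4 + 9))*(23/10) = (-185 + 9*5)*(23/10) = (-185 + 45)*(23/10) = -140*23/10 = -322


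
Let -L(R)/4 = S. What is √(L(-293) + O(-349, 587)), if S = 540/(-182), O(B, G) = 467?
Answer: √3965507/91 ≈ 21.883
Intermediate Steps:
S = -270/91 (S = 540*(-1/182) = -270/91 ≈ -2.9670)
L(R) = 1080/91 (L(R) = -4*(-270/91) = 1080/91)
√(L(-293) + O(-349, 587)) = √(1080/91 + 467) = √(43577/91) = √3965507/91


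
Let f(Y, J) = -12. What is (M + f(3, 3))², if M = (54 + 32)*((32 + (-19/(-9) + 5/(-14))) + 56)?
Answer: 235740351961/3969 ≈ 5.9395e+7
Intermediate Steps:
M = 486287/63 (M = 86*((32 + (-19*(-⅑) + 5*(-1/14))) + 56) = 86*((32 + (19/9 - 5/14)) + 56) = 86*((32 + 221/126) + 56) = 86*(4253/126 + 56) = 86*(11309/126) = 486287/63 ≈ 7718.8)
(M + f(3, 3))² = (486287/63 - 12)² = (485531/63)² = 235740351961/3969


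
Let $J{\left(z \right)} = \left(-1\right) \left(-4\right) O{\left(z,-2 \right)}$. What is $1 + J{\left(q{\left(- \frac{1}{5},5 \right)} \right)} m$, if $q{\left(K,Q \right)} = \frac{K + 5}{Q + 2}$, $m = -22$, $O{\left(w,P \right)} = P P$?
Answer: $-351$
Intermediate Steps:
$O{\left(w,P \right)} = P^{2}$
$q{\left(K,Q \right)} = \frac{5 + K}{2 + Q}$
$J{\left(z \right)} = 16$ ($J{\left(z \right)} = \left(-1\right) \left(-4\right) \left(-2\right)^{2} = 4 \cdot 4 = 16$)
$1 + J{\left(q{\left(- \frac{1}{5},5 \right)} \right)} m = 1 + 16 \left(-22\right) = 1 - 352 = -351$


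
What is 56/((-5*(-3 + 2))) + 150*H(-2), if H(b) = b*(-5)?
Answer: 7556/5 ≈ 1511.2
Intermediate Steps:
H(b) = -5*b
56/((-5*(-3 + 2))) + 150*H(-2) = 56/((-5*(-3 + 2))) + 150*(-5*(-2)) = 56/((-5*(-1))) + 150*10 = 56/5 + 1500 = 7556/5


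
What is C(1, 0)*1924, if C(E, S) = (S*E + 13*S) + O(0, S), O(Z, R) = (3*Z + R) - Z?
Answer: 0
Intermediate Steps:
O(Z, R) = R + 2*Z (O(Z, R) = (R + 3*Z) - Z = R + 2*Z)
C(E, S) = 14*S + E*S (C(E, S) = (S*E + 13*S) + (S + 2*0) = (E*S + 13*S) + (S + 0) = (13*S + E*S) + S = 14*S + E*S)
C(1, 0)*1924 = (0*(14 + 1))*1924 = (0*15)*1924 = 0*1924 = 0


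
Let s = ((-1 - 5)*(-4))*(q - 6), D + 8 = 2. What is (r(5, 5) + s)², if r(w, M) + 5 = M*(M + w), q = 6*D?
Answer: 927369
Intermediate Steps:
D = -6 (D = -8 + 2 = -6)
q = -36 (q = 6*(-6) = -36)
r(w, M) = -5 + M*(M + w)
s = -1008 (s = ((-1 - 5)*(-4))*(-36 - 6) = -6*(-4)*(-42) = 24*(-42) = -1008)
(r(5, 5) + s)² = ((-5 + 5² + 5*5) - 1008)² = ((-5 + 25 + 25) - 1008)² = (45 - 1008)² = (-963)² = 927369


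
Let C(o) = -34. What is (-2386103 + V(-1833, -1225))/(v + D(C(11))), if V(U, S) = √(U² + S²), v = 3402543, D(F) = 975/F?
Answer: -81127502/115685487 + 34*√4860514/115685487 ≈ -0.70063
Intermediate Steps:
V(U, S) = √(S² + U²)
(-2386103 + V(-1833, -1225))/(v + D(C(11))) = (-2386103 + √((-1225)² + (-1833)²))/(3402543 + 975/(-34)) = (-2386103 + √(1500625 + 3359889))/(3402543 + 975*(-1/34)) = (-2386103 + √4860514)/(3402543 - 975/34) = (-2386103 + √4860514)/(115685487/34) = (-2386103 + √4860514)*(34/115685487) = -81127502/115685487 + 34*√4860514/115685487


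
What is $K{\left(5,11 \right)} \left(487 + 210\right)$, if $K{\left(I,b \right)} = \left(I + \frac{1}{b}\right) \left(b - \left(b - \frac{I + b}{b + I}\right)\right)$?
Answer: $\frac{39032}{11} \approx 3548.4$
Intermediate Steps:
$K{\left(I,b \right)} = I + \frac{1}{b}$ ($K{\left(I,b \right)} = \left(I + \frac{1}{b}\right) \left(b - \left(b - \frac{I + b}{I + b}\right)\right) = \left(I + \frac{1}{b}\right) \left(b - \left(-1 + b\right)\right) = \left(I + \frac{1}{b}\right) 1 = I + \frac{1}{b}$)
$K{\left(5,11 \right)} \left(487 + 210\right) = \left(5 + \frac{1}{11}\right) \left(487 + 210\right) = \left(5 + \frac{1}{11}\right) 697 = \frac{56}{11} \cdot 697 = \frac{39032}{11}$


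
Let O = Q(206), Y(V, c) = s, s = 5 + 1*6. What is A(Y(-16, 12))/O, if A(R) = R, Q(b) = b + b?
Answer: 11/412 ≈ 0.026699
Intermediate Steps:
s = 11 (s = 5 + 6 = 11)
Y(V, c) = 11
Q(b) = 2*b
O = 412 (O = 2*206 = 412)
A(Y(-16, 12))/O = 11/412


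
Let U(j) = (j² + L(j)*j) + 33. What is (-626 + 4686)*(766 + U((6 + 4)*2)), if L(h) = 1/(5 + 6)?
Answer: 53628540/11 ≈ 4.8753e+6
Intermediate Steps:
L(h) = 1/11
U(j) = 33 + j² + j/11 (U(j) = (j² + j/11) + 33 = 33 + j² + j/11)
(-626 + 4686)*(766 + U((6 + 4)*2)) = (-626 + 4686)*(766 + (33 + ((6 + 4)*2)² + ((6 + 4)*2)/11)) = 4060*(766 + (33 + (10*2)² + (10*2)/11)) = 4060*(766 + (33 + 20² + (1/11)*20)) = 4060*(766 + (33 + 400 + 20/11)) = 4060*(766 + 4783/11) = 4060*(13209/11) = 53628540/11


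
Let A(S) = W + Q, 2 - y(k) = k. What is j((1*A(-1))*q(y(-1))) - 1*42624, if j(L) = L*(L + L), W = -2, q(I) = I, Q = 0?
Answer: -42552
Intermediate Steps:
y(k) = 2 - k
A(S) = -2 (A(S) = -2 + 0 = -2)
j(L) = 2*L² (j(L) = L*(2*L) = 2*L²)
j((1*A(-1))*q(y(-1))) - 1*42624 = 2*((1*(-2))*(2 - 1*(-1)))² - 1*42624 = 2*(-2*(2 + 1))² - 42624 = 2*(-2*3)² - 42624 = 2*(-6)² - 42624 = 2*36 - 42624 = 72 - 42624 = -42552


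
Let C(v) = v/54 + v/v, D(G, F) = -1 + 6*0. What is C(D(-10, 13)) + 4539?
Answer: 245159/54 ≈ 4540.0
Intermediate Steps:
D(G, F) = -1 (D(G, F) = -1 + 0 = -1)
C(v) = 1 + v/54 (C(v) = v*(1/54) + 1 = v/54 + 1 = 1 + v/54)
C(D(-10, 13)) + 4539 = (1 + (1/54)*(-1)) + 4539 = (1 - 1/54) + 4539 = 53/54 + 4539 = 245159/54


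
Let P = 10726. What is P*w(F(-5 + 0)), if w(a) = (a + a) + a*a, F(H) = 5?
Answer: 375410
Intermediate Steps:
w(a) = a² + 2*a (w(a) = 2*a + a² = a² + 2*a)
P*w(F(-5 + 0)) = 10726*(5*(2 + 5)) = 10726*(5*7) = 10726*35 = 375410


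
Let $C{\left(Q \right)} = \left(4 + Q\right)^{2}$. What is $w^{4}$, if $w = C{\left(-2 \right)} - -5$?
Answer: $6561$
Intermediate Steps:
$w = 9$ ($w = \left(4 - 2\right)^{2} - -5 = 2^{2} + 5 = 4 + 5 = 9$)
$w^{4} = 9^{4} = 6561$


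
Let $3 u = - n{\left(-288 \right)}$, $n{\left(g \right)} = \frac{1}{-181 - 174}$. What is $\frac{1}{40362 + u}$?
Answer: $\frac{1065}{42985531} \approx 2.4776 \cdot 10^{-5}$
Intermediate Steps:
$n{\left(g \right)} = - \frac{1}{355}$ ($n{\left(g \right)} = \frac{1}{-355} = - \frac{1}{355}$)
$u = \frac{1}{1065}$ ($u = \frac{\left(-1\right) \left(- \frac{1}{355}\right)}{3} = \frac{1}{3} \cdot \frac{1}{355} = \frac{1}{1065} \approx 0.00093897$)
$\frac{1}{40362 + u} = \frac{1}{40362 + \frac{1}{1065}} = \frac{1}{\frac{42985531}{1065}} = \frac{1065}{42985531}$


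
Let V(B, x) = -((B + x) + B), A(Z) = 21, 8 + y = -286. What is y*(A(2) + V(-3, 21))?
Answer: -1764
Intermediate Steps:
y = -294 (y = -8 - 286 = -294)
V(B, x) = -x - 2*B (V(B, x) = -(x + 2*B) = -x - 2*B)
y*(A(2) + V(-3, 21)) = -294*(21 + (-1*21 - 2*(-3))) = -294*(21 + (-21 + 6)) = -294*(21 - 15) = -294*6 = -1764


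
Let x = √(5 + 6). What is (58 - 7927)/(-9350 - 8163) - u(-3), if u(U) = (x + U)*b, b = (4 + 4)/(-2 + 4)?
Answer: 218025/17513 - 4*√11 ≈ -0.81718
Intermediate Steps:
x = √11 ≈ 3.3166
b = 4 (b = 8/2 = 8*(½) = 4)
u(U) = 4*U + 4*√11 (u(U) = (√11 + U)*4 = (U + √11)*4 = 4*U + 4*√11)
(58 - 7927)/(-9350 - 8163) - u(-3) = (58 - 7927)/(-9350 - 8163) - (4*(-3) + 4*√11) = -7869/(-17513) - (-12 + 4*√11) = -7869*(-1/17513) + (12 - 4*√11) = 7869/17513 + (12 - 4*√11) = 218025/17513 - 4*√11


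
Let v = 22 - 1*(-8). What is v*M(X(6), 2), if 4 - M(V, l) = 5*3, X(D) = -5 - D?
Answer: -330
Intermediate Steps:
M(V, l) = -11 (M(V, l) = 4 - 5*3 = 4 - 1*15 = 4 - 15 = -11)
v = 30 (v = 22 + 8 = 30)
v*M(X(6), 2) = 30*(-11) = -330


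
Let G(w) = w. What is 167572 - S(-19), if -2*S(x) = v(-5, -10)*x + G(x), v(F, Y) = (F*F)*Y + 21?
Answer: 169738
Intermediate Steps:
v(F, Y) = 21 + Y*F² (v(F, Y) = F²*Y + 21 = Y*F² + 21 = 21 + Y*F²)
S(x) = 114*x (S(x) = -((21 - 10*(-5)²)*x + x)/2 = -((21 - 10*25)*x + x)/2 = -((21 - 250)*x + x)/2 = -(-229*x + x)/2 = -(-114)*x = 114*x)
167572 - S(-19) = 167572 - 114*(-19) = 167572 - 1*(-2166) = 167572 + 2166 = 169738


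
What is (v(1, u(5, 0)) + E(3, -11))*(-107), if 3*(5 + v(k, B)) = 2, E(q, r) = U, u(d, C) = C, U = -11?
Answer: 4922/3 ≈ 1640.7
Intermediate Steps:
E(q, r) = -11
v(k, B) = -13/3 (v(k, B) = -5 + (⅓)*2 = -5 + ⅔ = -13/3)
(v(1, u(5, 0)) + E(3, -11))*(-107) = (-13/3 - 11)*(-107) = -46/3*(-107) = 4922/3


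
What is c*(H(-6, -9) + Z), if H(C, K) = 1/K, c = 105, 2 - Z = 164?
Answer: -51065/3 ≈ -17022.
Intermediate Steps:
Z = -162 (Z = 2 - 1*164 = 2 - 164 = -162)
c*(H(-6, -9) + Z) = 105*(1/(-9) - 162) = 105*(-⅑ - 162) = 105*(-1459/9) = -51065/3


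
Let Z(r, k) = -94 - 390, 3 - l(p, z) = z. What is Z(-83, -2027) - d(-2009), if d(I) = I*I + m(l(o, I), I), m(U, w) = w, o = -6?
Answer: -4034556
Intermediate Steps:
l(p, z) = 3 - z
Z(r, k) = -484
d(I) = I + I² (d(I) = I*I + I = I² + I = I + I²)
Z(-83, -2027) - d(-2009) = -484 - (-2009)*(1 - 2009) = -484 - (-2009)*(-2008) = -484 - 1*4034072 = -484 - 4034072 = -4034556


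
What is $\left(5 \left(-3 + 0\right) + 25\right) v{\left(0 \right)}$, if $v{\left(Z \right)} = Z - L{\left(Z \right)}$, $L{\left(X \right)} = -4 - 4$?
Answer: $80$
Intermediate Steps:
$L{\left(X \right)} = -8$
$v{\left(Z \right)} = 8 + Z$ ($v{\left(Z \right)} = Z - -8 = Z + 8 = 8 + Z$)
$\left(5 \left(-3 + 0\right) + 25\right) v{\left(0 \right)} = \left(5 \left(-3 + 0\right) + 25\right) \left(8 + 0\right) = \left(5 \left(-3\right) + 25\right) 8 = \left(-15 + 25\right) 8 = 10 \cdot 8 = 80$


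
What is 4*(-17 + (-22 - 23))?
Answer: -248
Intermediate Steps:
4*(-17 + (-22 - 23)) = 4*(-17 - 45) = 4*(-62) = -248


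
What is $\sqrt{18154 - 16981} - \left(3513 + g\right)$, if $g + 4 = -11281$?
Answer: $7772 + \sqrt{1173} \approx 7806.3$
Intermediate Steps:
$g = -11285$ ($g = -4 - 11281 = -11285$)
$\sqrt{18154 - 16981} - \left(3513 + g\right) = \sqrt{18154 - 16981} - -7772 = \sqrt{1173} + \left(-3513 + 11285\right) = \sqrt{1173} + 7772 = 7772 + \sqrt{1173}$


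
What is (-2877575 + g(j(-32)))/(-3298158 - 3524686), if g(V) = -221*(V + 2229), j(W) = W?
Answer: 840778/1705711 ≈ 0.49292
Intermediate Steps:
g(V) = -492609 - 221*V (g(V) = -221*(2229 + V) = -492609 - 221*V)
(-2877575 + g(j(-32)))/(-3298158 - 3524686) = (-2877575 + (-492609 - 221*(-32)))/(-3298158 - 3524686) = (-2877575 + (-492609 + 7072))/(-6822844) = (-2877575 - 485537)*(-1/6822844) = -3363112*(-1/6822844) = 840778/1705711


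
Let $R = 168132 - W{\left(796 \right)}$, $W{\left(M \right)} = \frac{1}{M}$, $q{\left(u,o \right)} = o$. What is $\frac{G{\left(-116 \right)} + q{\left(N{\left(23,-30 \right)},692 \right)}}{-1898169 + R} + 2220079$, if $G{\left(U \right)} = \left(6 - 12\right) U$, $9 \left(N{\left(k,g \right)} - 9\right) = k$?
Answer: $\frac{3057291776201939}{1377109453} \approx 2.2201 \cdot 10^{6}$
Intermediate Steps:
$N{\left(k,g \right)} = 9 + \frac{k}{9}$
$R = \frac{133833071}{796}$ ($R = 168132 - \frac{1}{796} = \frac{133833071}{796} \approx 1.6813 \cdot 10^{5}$)
$G{\left(U \right)} = - 6 U$
$\frac{G{\left(-116 \right)} + q{\left(N{\left(23,-30 \right)},692 \right)}}{-1898169 + R} + 2220079 = \frac{\left(-6\right) \left(-116\right) + 692}{-1898169 + \frac{133833071}{796}} + 2220079 = \frac{696 + 692}{- \frac{1377109453}{796}} + 2220079 = 1388 \left(- \frac{796}{1377109453}\right) + 2220079 = - \frac{1104848}{1377109453} + 2220079 = \frac{3057291776201939}{1377109453}$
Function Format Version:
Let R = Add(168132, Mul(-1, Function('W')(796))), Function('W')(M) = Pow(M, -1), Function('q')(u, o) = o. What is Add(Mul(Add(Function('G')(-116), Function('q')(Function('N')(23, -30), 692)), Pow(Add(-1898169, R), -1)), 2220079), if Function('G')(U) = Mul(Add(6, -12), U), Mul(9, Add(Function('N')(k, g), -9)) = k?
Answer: Rational(3057291776201939, 1377109453) ≈ 2.2201e+6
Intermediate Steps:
Function('N')(k, g) = Add(9, Mul(Rational(1, 9), k))
R = Rational(133833071, 796) (R = Add(168132, Mul(-1, Pow(796, -1))) = Add(168132, Mul(-1, Rational(1, 796))) = Add(168132, Rational(-1, 796)) = Rational(133833071, 796) ≈ 1.6813e+5)
Function('G')(U) = Mul(-6, U)
Add(Mul(Add(Function('G')(-116), Function('q')(Function('N')(23, -30), 692)), Pow(Add(-1898169, R), -1)), 2220079) = Add(Mul(Add(Mul(-6, -116), 692), Pow(Add(-1898169, Rational(133833071, 796)), -1)), 2220079) = Add(Mul(Add(696, 692), Pow(Rational(-1377109453, 796), -1)), 2220079) = Add(Mul(1388, Rational(-796, 1377109453)), 2220079) = Add(Rational(-1104848, 1377109453), 2220079) = Rational(3057291776201939, 1377109453)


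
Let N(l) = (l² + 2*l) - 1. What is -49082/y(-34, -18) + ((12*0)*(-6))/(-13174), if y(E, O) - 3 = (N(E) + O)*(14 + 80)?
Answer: -49082/100489 ≈ -0.48843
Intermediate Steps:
N(l) = -1 + l² + 2*l
y(E, O) = -91 + 94*O + 94*E² + 188*E (y(E, O) = 3 + ((-1 + E² + 2*E) + O)*(14 + 80) = 3 + (-1 + O + E² + 2*E)*94 = 3 + (-94 + 94*O + 94*E² + 188*E) = -91 + 94*O + 94*E² + 188*E)
-49082/y(-34, -18) + ((12*0)*(-6))/(-13174) = -49082/(-91 + 94*(-18) + 94*(-34)² + 188*(-34)) + ((12*0)*(-6))/(-13174) = -49082/(-91 - 1692 + 94*1156 - 6392) + (0*(-6))*(-1/13174) = -49082/(-91 - 1692 + 108664 - 6392) + 0*(-1/13174) = -49082/100489 + 0 = -49082/100489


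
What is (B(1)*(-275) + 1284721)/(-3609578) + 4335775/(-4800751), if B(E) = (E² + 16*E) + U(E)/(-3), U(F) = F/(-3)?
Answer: -196158181300939/155958166737702 ≈ -1.2578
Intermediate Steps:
U(F) = -F/3 (U(F) = F*(-⅓) = -F/3)
B(E) = E² + 145*E/9 (B(E) = (E² + 16*E) - E/3/(-3) = (E² + 16*E) - E/3*(-⅓) = (E² + 16*E) + E/9 = E² + 145*E/9)
(B(1)*(-275) + 1284721)/(-3609578) + 4335775/(-4800751) = (((⅑)*1*(145 + 9*1))*(-275) + 1284721)/(-3609578) + 4335775/(-4800751) = (((⅑)*1*(145 + 9))*(-275) + 1284721)*(-1/3609578) + 4335775*(-1/4800751) = (((⅑)*1*154)*(-275) + 1284721)*(-1/3609578) - 4335775/4800751 = ((154/9)*(-275) + 1284721)*(-1/3609578) - 4335775/4800751 = (-42350/9 + 1284721)*(-1/3609578) - 4335775/4800751 = (11520139/9)*(-1/3609578) - 4335775/4800751 = -11520139/32486202 - 4335775/4800751 = -196158181300939/155958166737702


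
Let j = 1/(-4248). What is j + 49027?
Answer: 208266695/4248 ≈ 49027.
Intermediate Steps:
j = -1/4248 ≈ -0.00023540
j + 49027 = -1/4248 + 49027 = 208266695/4248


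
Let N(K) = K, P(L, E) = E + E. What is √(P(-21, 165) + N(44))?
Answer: √374 ≈ 19.339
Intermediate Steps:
P(L, E) = 2*E
√(P(-21, 165) + N(44)) = √(2*165 + 44) = √(330 + 44) = √374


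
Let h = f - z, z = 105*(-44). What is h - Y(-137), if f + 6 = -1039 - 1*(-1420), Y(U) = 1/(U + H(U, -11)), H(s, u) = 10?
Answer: 634366/127 ≈ 4995.0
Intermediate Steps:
Y(U) = 1/(10 + U) (Y(U) = 1/(U + 10) = 1/(10 + U))
z = -4620
f = 375 (f = -6 + (-1039 - 1*(-1420)) = -6 + (-1039 + 1420) = -6 + 381 = 375)
h = 4995 (h = 375 - 1*(-4620) = 375 + 4620 = 4995)
h - Y(-137) = 4995 - 1/(10 - 137) = 4995 - 1/(-127) = 4995 - 1*(-1/127) = 4995 + 1/127 = 634366/127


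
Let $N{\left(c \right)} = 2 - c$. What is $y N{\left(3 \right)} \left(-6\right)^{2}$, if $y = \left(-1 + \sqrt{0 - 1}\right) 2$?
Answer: $72 - 72 i \approx 72.0 - 72.0 i$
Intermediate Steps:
$y = -2 + 2 i$ ($y = \left(-1 + \sqrt{-1}\right) 2 = \left(-1 + i\right) 2 = -2 + 2 i \approx -2.0 + 2.0 i$)
$y N{\left(3 \right)} \left(-6\right)^{2} = \left(-2 + 2 i\right) \left(2 - 3\right) \left(-6\right)^{2} = \left(-2 + 2 i\right) \left(2 - 3\right) 36 = \left(-2 + 2 i\right) \left(-1\right) 36 = \left(2 - 2 i\right) 36 = 72 - 72 i$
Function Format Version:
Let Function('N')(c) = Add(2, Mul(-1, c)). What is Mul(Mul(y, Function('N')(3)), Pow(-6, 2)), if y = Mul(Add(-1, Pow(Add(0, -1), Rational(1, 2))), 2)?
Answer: Add(72, Mul(-72, I)) ≈ Add(72.000, Mul(-72.000, I))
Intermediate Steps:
y = Add(-2, Mul(2, I)) (y = Mul(Add(-1, Pow(-1, Rational(1, 2))), 2) = Mul(Add(-1, I), 2) = Add(-2, Mul(2, I)) ≈ Add(-2.0000, Mul(2.0000, I)))
Mul(Mul(y, Function('N')(3)), Pow(-6, 2)) = Mul(Mul(Add(-2, Mul(2, I)), Add(2, Mul(-1, 3))), Pow(-6, 2)) = Mul(Mul(Add(-2, Mul(2, I)), Add(2, -3)), 36) = Mul(Mul(Add(-2, Mul(2, I)), -1), 36) = Mul(Add(2, Mul(-2, I)), 36) = Add(72, Mul(-72, I))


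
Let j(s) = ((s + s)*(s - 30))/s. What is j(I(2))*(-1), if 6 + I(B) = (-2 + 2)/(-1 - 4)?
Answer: 72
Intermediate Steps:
I(B) = -6 (I(B) = -6 + (-2 + 2)/(-1 - 4) = -6 + 0/(-5) = -6 + 0*(-⅕) = -6 + 0 = -6)
j(s) = -60 + 2*s (j(s) = ((2*s)*(-30 + s))/s = (2*s*(-30 + s))/s = -60 + 2*s)
j(I(2))*(-1) = (-60 + 2*(-6))*(-1) = (-60 - 12)*(-1) = -72*(-1) = 72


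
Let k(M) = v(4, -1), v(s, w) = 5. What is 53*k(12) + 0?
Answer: 265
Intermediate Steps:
k(M) = 5
53*k(12) + 0 = 53*5 + 0 = 265 + 0 = 265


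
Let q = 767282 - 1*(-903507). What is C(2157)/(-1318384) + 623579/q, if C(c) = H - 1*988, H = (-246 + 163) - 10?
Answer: 823922699245/2202741484976 ≈ 0.37404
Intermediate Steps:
q = 1670789 (q = 767282 + 903507 = 1670789)
H = -93 (H = -83 - 10 = -93)
C(c) = -1081 (C(c) = -93 - 1*988 = -93 - 988 = -1081)
C(2157)/(-1318384) + 623579/q = -1081/(-1318384) + 623579/1670789 = -1081*(-1/1318384) + 623579*(1/1670789) = 1081/1318384 + 623579/1670789 = 823922699245/2202741484976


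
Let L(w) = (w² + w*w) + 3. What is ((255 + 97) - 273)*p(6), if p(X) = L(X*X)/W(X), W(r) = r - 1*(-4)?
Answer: 41001/2 ≈ 20501.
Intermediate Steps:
W(r) = 4 + r (W(r) = r + 4 = 4 + r)
L(w) = 3 + 2*w² (L(w) = (w² + w²) + 3 = 2*w² + 3 = 3 + 2*w²)
p(X) = (3 + 2*X⁴)/(4 + X) (p(X) = (3 + 2*(X*X)²)/(4 + X) = (3 + 2*(X²)²)/(4 + X) = (3 + 2*X⁴)/(4 + X))
((255 + 97) - 273)*p(6) = ((255 + 97) - 273)*((3 + 2*6⁴)/(4 + 6)) = (352 - 273)*((3 + 2*1296)/10) = 79*((3 + 2592)/10) = 79*((⅒)*2595) = 79*(519/2) = 41001/2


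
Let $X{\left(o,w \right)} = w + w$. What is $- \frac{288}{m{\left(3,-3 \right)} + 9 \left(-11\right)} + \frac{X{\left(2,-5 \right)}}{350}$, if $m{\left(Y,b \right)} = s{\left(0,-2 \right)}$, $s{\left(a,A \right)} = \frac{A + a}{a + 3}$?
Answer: $\frac{29941}{10465} \approx 2.8611$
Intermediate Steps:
$X{\left(o,w \right)} = 2 w$
$s{\left(a,A \right)} = \frac{A + a}{3 + a}$
$m{\left(Y,b \right)} = - \frac{2}{3}$ ($m{\left(Y,b \right)} = \frac{-2 + 0}{3 + 0} = \frac{1}{3} \left(-2\right) = - \frac{2}{3}$)
$- \frac{288}{m{\left(3,-3 \right)} + 9 \left(-11\right)} + \frac{X{\left(2,-5 \right)}}{350} = - \frac{288}{- \frac{2}{3} + 9 \left(-11\right)} + \frac{2 \left(-5\right)}{350} = - \frac{288}{- \frac{2}{3} - 99} - \frac{1}{35} = - \frac{288}{- \frac{299}{3}} - \frac{1}{35} = \left(-288\right) \left(- \frac{3}{299}\right) - \frac{1}{35} = \frac{864}{299} - \frac{1}{35} = \frac{29941}{10465}$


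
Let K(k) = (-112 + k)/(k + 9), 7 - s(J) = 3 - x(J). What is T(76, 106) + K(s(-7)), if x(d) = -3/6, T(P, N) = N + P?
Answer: 4333/25 ≈ 173.32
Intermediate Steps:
x(d) = -1/2 (x(d) = -3*1/6 = -1/2)
s(J) = 7/2 (s(J) = 7 - (3 - 1*(-1/2)) = 7 - (3 + 1/2) = 7 - 1*7/2 = 7 - 7/2 = 7/2)
K(k) = (-112 + k)/(9 + k)
T(76, 106) + K(s(-7)) = (106 + 76) + (-112 + 7/2)/(9 + 7/2) = 182 - 217/2/(25/2) = 182 + (2/25)*(-217/2) = 182 - 217/25 = 4333/25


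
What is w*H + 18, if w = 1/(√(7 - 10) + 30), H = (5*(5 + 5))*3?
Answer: 6918/301 - 50*I*√3/301 ≈ 22.983 - 0.28772*I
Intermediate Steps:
H = 150 (H = (5*10)*3 = 50*3 = 150)
w = 1/(30 + I*√3) (w = 1/(√(-3) + 30) = 1/(I*√3 + 30) = 1/(30 + I*√3) ≈ 0.033223 - 0.0019181*I)
w*H + 18 = (10/301 - I*√3/903)*150 + 18 = (1500/301 - 50*I*√3/301) + 18 = 6918/301 - 50*I*√3/301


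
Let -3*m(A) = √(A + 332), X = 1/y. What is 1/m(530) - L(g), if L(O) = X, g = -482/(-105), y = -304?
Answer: 1/304 - 3*√862/862 ≈ -0.098891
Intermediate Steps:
g = 482/105 (g = -482*(-1/105) = 482/105 ≈ 4.5905)
X = -1/304 (X = 1/(-304) = -1/304 ≈ -0.0032895)
L(O) = -1/304
m(A) = -√(332 + A)/3 (m(A) = -√(A + 332)/3 = -√(332 + A)/3)
1/m(530) - L(g) = 1/(-√(332 + 530)/3) - 1*(-1/304) = 1/(-√862/3) + 1/304 = -3*√862/862 + 1/304 = 1/304 - 3*√862/862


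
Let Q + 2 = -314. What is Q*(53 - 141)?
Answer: 27808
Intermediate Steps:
Q = -316 (Q = -2 - 314 = -316)
Q*(53 - 141) = -316*(53 - 141) = -316*(-88) = 27808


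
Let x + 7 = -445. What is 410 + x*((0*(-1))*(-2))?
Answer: 410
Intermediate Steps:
x = -452 (x = -7 - 445 = -452)
410 + x*((0*(-1))*(-2)) = 410 - 452*0*(-1)*(-2) = 410 - 0*(-2) = 410 - 452*0 = 410 + 0 = 410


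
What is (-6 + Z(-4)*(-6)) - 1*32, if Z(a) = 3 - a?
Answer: -80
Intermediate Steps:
(-6 + Z(-4)*(-6)) - 1*32 = (-6 + (3 - 1*(-4))*(-6)) - 1*32 = (-6 + (3 + 4)*(-6)) - 32 = (-6 + 7*(-6)) - 32 = (-6 - 42) - 32 = -48 - 32 = -80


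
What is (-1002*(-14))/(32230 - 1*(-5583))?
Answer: 14028/37813 ≈ 0.37098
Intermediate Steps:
(-1002*(-14))/(32230 - 1*(-5583)) = 14028/(32230 + 5583) = 14028/37813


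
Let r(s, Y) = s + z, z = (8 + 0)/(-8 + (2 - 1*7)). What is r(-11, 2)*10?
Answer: -1510/13 ≈ -116.15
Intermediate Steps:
z = -8/13 (z = 8/(-8 + (2 - 7)) = 8/(-8 - 5) = 8/(-13) = 8*(-1/13) = -8/13 ≈ -0.61539)
r(s, Y) = -8/13 + s (r(s, Y) = s - 8/13 = -8/13 + s)
r(-11, 2)*10 = (-8/13 - 11)*10 = -151/13*10 = -1510/13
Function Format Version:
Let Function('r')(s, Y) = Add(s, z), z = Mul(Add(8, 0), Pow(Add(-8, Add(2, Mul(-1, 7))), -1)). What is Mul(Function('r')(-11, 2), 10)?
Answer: Rational(-1510, 13) ≈ -116.15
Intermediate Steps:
z = Rational(-8, 13) (z = Mul(8, Pow(Add(-8, Add(2, -7)), -1)) = Mul(8, Pow(Add(-8, -5), -1)) = Mul(8, Pow(-13, -1)) = Mul(8, Rational(-1, 13)) = Rational(-8, 13) ≈ -0.61539)
Function('r')(s, Y) = Add(Rational(-8, 13), s) (Function('r')(s, Y) = Add(s, Rational(-8, 13)) = Add(Rational(-8, 13), s))
Mul(Function('r')(-11, 2), 10) = Mul(Add(Rational(-8, 13), -11), 10) = Mul(Rational(-151, 13), 10) = Rational(-1510, 13)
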